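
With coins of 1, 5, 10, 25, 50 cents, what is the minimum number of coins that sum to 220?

6

220 − 4×50→20 − 2×10→0
Total coins = 4 + 2 = 6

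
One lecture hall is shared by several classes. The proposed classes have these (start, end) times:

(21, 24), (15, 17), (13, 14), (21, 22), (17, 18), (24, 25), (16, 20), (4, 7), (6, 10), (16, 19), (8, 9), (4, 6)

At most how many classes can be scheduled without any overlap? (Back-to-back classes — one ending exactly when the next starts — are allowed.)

7

Greedy by earliest finish: after sorting by end time, pick each interval compatible with the last pick.
By end time: (4,6), (4,7), (8,9), (6,10), (13,14), (15,17), (17,18), (16,19), (16,20), (21,22), (21,24), (24,25).
Pick (4,6); next start ≥ 6 → (8,9); next start ≥ 9 → (13,14); next start ≥ 14 → (15,17); next start ≥ 17 → (17,18); next start ≥ 18 → (21,22); next start ≥ 22 → (24,25).
Selected 7 classes.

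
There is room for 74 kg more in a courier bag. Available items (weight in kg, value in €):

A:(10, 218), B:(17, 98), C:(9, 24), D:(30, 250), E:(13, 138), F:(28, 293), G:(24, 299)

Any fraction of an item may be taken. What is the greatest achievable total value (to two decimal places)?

937.54

Ratios (sorted): A 21.80, G 12.46, E 10.62, F 10.46, D 8.33, B 5.76, C 2.67
take A (10 @ 218); take G (24 @ 299); take E (13 @ 138); take 27/28 of F → 282.54. Capacity used 74/74.
Total value = 937.54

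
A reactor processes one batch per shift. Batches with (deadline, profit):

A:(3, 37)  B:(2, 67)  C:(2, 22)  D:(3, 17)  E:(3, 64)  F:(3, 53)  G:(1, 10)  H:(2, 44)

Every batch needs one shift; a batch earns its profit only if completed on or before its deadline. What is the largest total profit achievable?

Sort by profit descending; place each in the latest free slot ≤ its deadline.
Profit order: B=67 E=64 F=53 H=44 A=37 C=22 D=17 G=10
Assign: B→slot 2, E→slot 3, F→slot 1, H skipped, A skipped, C skipped, D skipped, G skipped.
Slots: [1:F] [2:B] [3:E]
Profit = 53 + 67 + 64 = 184

184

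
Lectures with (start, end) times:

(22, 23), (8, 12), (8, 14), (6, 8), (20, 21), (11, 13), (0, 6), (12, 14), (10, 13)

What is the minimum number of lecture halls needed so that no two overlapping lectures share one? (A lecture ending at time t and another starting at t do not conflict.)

The answer is the maximum number of intervals overlapping at any instant.
starts: [0, 6, 8, 8, 10, 11, 12, 20, 22]
ends:   [6, 8, 12, 13, 13, 14, 14, 21, 23]
s0→1 e6→0 s6→1 e8→0 s8→1 s8→2 s10→3 s11→4  — peak 4.

4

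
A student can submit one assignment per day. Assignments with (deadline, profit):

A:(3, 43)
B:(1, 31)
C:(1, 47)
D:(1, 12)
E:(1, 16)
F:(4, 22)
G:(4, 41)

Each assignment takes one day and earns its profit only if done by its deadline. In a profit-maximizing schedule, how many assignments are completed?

4

Take jobs in profit order; each goes to the latest open slot no later than its deadline.
By profit: C(d1,47), A(d3,43), G(d4,41), B(d1,31), F(d4,22), E(d1,16), D(d1,12)
C→slot 1; A→slot 3; G→slot 4; B skipped; F→slot 2; E skipped; D skipped.
4 of 7 scheduled.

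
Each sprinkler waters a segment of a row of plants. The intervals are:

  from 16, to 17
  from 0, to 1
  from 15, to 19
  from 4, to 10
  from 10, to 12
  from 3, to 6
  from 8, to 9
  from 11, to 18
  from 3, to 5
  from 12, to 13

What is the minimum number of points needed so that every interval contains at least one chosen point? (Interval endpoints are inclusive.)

5

Process intervals by earliest right end; each time one isn't hit yet, stab at its right endpoint.
Sorted: [0,1] [3,5] [3,6] [8,9] [4,10] [10,12] [12,13] [16,17] [11,18] [15,19]
{[0,1]} hit by 1; {[3,5],[3,6]} hit by 5; {[8,9],[4,10]} hit by 9; {[10,12],[12,13]} hit by 12; {[16,17],[11,18],[15,19]} hit by 17.
Points: 1, 5, 9, 12, 17 (5 total).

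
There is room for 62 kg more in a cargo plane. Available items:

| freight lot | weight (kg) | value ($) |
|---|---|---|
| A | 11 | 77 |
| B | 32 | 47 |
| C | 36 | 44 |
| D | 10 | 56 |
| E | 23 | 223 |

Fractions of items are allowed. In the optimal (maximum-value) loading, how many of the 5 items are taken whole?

Ratios (sorted): E 9.70, A 7.00, D 5.60, B 1.47, C 1.22
take E (23 @ 223); take A (11 @ 77); take D (10 @ 56); take 18/32 of B → 26.44. Capacity used 62/62.
3 item(s) taken whole; one partial (take 18/32 of B).

3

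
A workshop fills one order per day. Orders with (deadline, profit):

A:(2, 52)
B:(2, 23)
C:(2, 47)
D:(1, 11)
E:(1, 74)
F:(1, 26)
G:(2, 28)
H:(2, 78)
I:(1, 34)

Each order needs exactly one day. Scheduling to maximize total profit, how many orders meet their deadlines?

2

Sort by profit descending; place each in the latest free slot ≤ its deadline.
By profit: H(d2,78), E(d1,74), A(d2,52), C(d2,47), I(d1,34), G(d2,28), F(d1,26), B(d2,23), D(d1,11)
H→slot 2; E→slot 1; A skipped; C skipped; I skipped; G skipped; F skipped; B skipped; D skipped.
2 of 9 scheduled.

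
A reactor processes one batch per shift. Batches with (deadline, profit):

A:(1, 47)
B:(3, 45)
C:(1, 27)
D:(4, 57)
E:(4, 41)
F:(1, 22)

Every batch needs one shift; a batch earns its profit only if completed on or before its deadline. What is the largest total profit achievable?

190

Profit order: D=57 A=47 B=45 E=41 C=27 F=22
Assign: D→slot 4, A→slot 1, B→slot 3, E→slot 2, C skipped, F skipped.
Slots: [1:A] [2:E] [3:B] [4:D]
Profit = 47 + 41 + 45 + 57 = 190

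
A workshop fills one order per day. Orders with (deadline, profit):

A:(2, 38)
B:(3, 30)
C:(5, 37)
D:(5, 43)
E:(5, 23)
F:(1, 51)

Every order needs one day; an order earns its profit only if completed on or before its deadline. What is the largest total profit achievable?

Take jobs in profit order; each goes to the latest open slot no later than its deadline.
By profit: F(d1,51), D(d5,43), A(d2,38), C(d5,37), B(d3,30), E(d5,23)
F→slot 1; D→slot 5; A→slot 2; C→slot 4; B→slot 3; E skipped.
Profit = 51 + 38 + 30 + 37 + 43 = 199

199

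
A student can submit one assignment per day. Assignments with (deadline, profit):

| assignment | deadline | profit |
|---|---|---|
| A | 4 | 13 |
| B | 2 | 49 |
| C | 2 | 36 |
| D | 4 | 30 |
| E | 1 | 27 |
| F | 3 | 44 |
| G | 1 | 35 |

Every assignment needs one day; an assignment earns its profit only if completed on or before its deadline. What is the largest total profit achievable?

159

Take jobs in profit order; each goes to the latest open slot no later than its deadline.
Profit order: B=49 F=44 C=36 G=35 D=30 E=27 A=13
Assign: B→slot 2, F→slot 3, C→slot 1, G skipped, D→slot 4, E skipped, A skipped.
Slots: [1:C] [2:B] [3:F] [4:D]
Profit = 36 + 49 + 44 + 30 = 159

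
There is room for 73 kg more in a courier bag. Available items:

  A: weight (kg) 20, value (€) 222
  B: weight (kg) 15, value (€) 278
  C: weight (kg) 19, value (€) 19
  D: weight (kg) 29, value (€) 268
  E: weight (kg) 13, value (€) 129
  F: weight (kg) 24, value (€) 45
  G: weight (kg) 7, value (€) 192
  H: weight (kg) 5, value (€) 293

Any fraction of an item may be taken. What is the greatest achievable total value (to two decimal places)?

Sort by value per unit weight and fill in that order.
Order: H (293/5=58.60) > G (192/7=27.43) > B (278/15=18.53) > A (222/20=11.10) > E (129/13=9.92) > D (268/29=9.24) > F (45/24=1.88) > C (19/19=1.00)
Fill: take H (5 @ 293) → take G (7 @ 192) → take B (15 @ 278) → take A (20 @ 222) → take E (13 @ 129) → take 13/29 of D → 120.14; 73/73 used.
Total value = 1234.14

1234.14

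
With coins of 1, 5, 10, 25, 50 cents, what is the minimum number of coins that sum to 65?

3

65 = 1×50 + 1×10 + 1×5
Total coins = 1 + 1 + 1 = 3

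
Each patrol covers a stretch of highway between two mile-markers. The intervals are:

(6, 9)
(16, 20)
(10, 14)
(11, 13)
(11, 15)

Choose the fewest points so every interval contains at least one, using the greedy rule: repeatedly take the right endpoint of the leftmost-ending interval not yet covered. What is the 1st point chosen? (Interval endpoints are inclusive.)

Process intervals by earliest right end; each time one isn't hit yet, stab at its right endpoint.
Sorted: [6,9] [11,13] [10,14] [11,15] [16,20]
{[6,9]} hit by 9; {[11,13],[10,14],[11,15]} hit by 13; {[16,20]} hit by 20.
Points: 9, 13, 20 (3 total).

9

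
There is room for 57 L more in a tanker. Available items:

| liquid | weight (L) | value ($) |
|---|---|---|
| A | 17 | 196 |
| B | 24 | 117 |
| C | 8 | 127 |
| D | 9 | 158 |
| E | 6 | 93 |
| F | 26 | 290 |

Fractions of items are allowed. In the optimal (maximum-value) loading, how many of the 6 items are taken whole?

Ratios (sorted): D 17.56, C 15.88, E 15.50, A 11.53, F 11.15, B 4.88
take D (9 @ 158); take C (8 @ 127); take E (6 @ 93); take A (17 @ 196); take 17/26 of F → 189.62. Capacity used 57/57.
4 item(s) taken whole; one partial (take 17/26 of F).

4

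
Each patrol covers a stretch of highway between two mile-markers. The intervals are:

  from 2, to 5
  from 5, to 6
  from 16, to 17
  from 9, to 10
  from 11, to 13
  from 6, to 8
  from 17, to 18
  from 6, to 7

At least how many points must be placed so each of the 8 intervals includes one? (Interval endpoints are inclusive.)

By right end: [2,5]  [5,6]  [6,7]  [6,8]  [9,10]  [11,13]  [16,17]  [17,18]
[2,5] uncovered → point at 5; [6,7] uncovered → point at 7; [9,10] uncovered → point at 10; [11,13] uncovered → point at 13; [16,17] uncovered → point at 17.
Points: 5, 7, 10, 13, 17 (5 total).

5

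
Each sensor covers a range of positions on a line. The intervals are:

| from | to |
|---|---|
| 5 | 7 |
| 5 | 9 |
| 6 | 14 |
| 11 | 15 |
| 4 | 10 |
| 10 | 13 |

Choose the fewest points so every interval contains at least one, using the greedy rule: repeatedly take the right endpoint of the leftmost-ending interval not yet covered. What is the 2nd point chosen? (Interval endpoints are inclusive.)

13

Sorted: [5,7] [5,9] [4,10] [10,13] [6,14] [11,15]
{[5,7],[5,9],[4,10]} hit by 7; {[10,13],[6,14],[11,15]} hit by 13.
Points: 7, 13 (2 total).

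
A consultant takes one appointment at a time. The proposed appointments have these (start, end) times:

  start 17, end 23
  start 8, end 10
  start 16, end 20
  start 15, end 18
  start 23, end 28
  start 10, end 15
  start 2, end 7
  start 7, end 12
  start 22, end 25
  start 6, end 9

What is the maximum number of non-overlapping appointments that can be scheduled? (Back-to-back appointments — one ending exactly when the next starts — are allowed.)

Greedy by earliest finish: after sorting by end time, pick each interval compatible with the last pick.
Sorted by end: (2,7)  (6,9)  (8,10)  (7,12)  (10,15)  (15,18)  (16,20)  (17,23)  (22,25)  (23,28)
take (2,7); take (8,10); skip (7,12); take (10,15); take (15,18); skip (17,23); take (22,25).
Selected 5 appointments.

5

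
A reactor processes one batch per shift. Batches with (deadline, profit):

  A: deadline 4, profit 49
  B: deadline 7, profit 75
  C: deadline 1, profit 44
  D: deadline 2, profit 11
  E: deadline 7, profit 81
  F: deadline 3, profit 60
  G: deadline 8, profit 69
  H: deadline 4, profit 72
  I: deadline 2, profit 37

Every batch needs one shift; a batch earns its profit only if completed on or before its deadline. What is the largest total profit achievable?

Profit order: E=81 B=75 H=72 G=69 F=60 A=49 C=44 I=37 D=11
Assign: E→slot 7, B→slot 6, H→slot 4, G→slot 8, F→slot 3, A→slot 2, C→slot 1, I skipped, D skipped.
Slots: [1:C] [2:A] [3:F] [4:H] [6:B] [7:E] [8:G]
Profit = 44 + 49 + 60 + 72 + 75 + 81 + 69 = 450

450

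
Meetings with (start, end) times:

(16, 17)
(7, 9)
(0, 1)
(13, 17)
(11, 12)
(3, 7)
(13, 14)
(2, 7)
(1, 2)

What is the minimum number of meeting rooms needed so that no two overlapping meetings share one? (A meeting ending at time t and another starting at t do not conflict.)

Events (time:±→running): 0:+→1 1:-→0 1:+→1 2:-→0 2:+→1 3:+→2 … peak 2.

2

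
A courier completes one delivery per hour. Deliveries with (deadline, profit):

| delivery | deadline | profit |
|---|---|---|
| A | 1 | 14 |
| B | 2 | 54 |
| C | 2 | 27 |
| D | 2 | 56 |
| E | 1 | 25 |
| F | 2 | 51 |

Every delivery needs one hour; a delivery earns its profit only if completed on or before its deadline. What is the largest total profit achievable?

110

Take jobs in profit order; each goes to the latest open slot no later than its deadline.
Profit order: D=56 B=54 F=51 C=27 E=25 A=14
Assign: D→slot 2, B→slot 1, F skipped, C skipped, E skipped, A skipped.
Slots: [1:B] [2:D]
Profit = 54 + 56 = 110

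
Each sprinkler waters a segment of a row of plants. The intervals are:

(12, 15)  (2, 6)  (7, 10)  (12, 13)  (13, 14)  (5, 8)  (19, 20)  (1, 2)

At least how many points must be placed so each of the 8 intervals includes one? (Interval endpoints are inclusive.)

4

Sorted: [1,2] [2,6] [5,8] [7,10] [12,13] [13,14] [12,15] [19,20]
{[1,2],[2,6]} hit by 2; {[5,8],[7,10]} hit by 8; {[12,13],[13,14],[12,15]} hit by 13; {[19,20]} hit by 20.
Points: 2, 8, 13, 20 (4 total).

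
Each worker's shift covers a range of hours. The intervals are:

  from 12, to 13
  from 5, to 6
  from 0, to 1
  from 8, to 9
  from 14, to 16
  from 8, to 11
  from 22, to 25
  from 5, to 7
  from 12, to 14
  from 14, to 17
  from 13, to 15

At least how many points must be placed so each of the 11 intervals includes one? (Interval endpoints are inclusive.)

Process intervals by earliest right end; each time one isn't hit yet, stab at its right endpoint.
By right end: [0,1]  [5,6]  [5,7]  [8,9]  [8,11]  [12,13]  [12,14]  [13,15]  [14,16]  [14,17]  [22,25]
[0,1] uncovered → point at 1; [5,6] uncovered → point at 6; [8,9] uncovered → point at 9; [12,13] uncovered → point at 13; [14,16] uncovered → point at 16; [22,25] uncovered → point at 25.
Points: 1, 6, 9, 13, 16, 25 (6 total).

6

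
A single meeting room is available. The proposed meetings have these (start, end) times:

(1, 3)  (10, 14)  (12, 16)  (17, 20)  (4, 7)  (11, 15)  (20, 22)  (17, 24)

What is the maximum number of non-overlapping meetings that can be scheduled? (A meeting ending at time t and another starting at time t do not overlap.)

5

By end time: (1,3), (4,7), (10,14), (11,15), (12,16), (17,20), (20,22), (17,24).
Pick (1,3); next start ≥ 3 → (4,7); next start ≥ 7 → (10,14); next start ≥ 14 → (17,20); next start ≥ 20 → (20,22).
Selected 5 meetings.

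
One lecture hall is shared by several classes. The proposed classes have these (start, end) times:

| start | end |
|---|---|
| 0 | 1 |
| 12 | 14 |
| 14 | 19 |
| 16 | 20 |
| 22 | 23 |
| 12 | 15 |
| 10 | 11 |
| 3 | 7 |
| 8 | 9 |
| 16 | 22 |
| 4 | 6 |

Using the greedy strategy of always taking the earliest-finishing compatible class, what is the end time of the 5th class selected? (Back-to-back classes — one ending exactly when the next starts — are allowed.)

Sorted by end: (0,1)  (4,6)  (3,7)  (8,9)  (10,11)  (12,14)  (12,15)  (14,19)  (16,20)  (16,22)  (22,23)
take (0,1); take (4,6); skip (3,7); take (8,9); take (10,11); take (12,14); take (14,19); take (22,23).
Selected: (0,1) (4,6) (8,9) (10,11) (12,14) (14,19) (22,23)

14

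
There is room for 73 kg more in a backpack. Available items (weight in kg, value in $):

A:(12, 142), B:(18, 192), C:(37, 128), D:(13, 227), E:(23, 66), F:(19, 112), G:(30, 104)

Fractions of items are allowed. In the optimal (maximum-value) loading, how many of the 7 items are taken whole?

Order: D (227/13=17.46) > A (142/12=11.83) > B (192/18=10.67) > F (112/19=5.89) > G (104/30=3.47) > C (128/37=3.46) > E (66/23=2.87)
Fill: take D (13 @ 227) → take A (12 @ 142) → take B (18 @ 192) → take F (19 @ 112) → take 11/30 of G → 38.13; 73/73 used.
4 item(s) taken whole; one partial (take 11/30 of G).

4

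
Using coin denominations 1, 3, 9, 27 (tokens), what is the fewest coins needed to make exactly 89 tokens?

7

Use the largest denomination that fits, subtract, and repeat.
89 = 3×27 + 2×3 + 2×1
Total coins = 3 + 2 + 2 = 7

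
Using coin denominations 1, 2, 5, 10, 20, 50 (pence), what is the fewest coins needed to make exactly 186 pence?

186 = 3×50 + 1×20 + 1×10 + 1×5 + 1×1
Total coins = 3 + 1 + 1 + 1 + 1 = 7

7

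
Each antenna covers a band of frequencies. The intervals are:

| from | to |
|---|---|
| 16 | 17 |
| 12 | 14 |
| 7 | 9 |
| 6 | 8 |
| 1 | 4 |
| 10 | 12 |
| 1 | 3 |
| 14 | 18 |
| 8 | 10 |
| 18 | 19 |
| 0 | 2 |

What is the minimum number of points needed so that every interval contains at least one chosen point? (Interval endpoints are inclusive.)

5

Sorted: [0,2] [1,3] [1,4] [6,8] [7,9] [8,10] [10,12] [12,14] [16,17] [14,18] [18,19]
{[0,2],[1,3],[1,4]} hit by 2; {[6,8],[7,9],[8,10]} hit by 8; {[10,12],[12,14]} hit by 12; {[16,17],[14,18]} hit by 17; {[18,19]} hit by 19.
Points: 2, 8, 12, 17, 19 (5 total).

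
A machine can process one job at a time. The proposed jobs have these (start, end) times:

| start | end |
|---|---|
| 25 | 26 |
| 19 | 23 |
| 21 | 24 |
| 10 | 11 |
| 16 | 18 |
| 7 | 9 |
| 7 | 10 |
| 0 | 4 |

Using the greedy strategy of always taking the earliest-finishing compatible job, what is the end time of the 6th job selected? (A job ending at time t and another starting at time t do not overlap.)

Greedy by earliest finish: after sorting by end time, pick each interval compatible with the last pick.
Sorted by end: (0,4)  (7,9)  (7,10)  (10,11)  (16,18)  (19,23)  (21,24)  (25,26)
take (0,4); take (7,9); take (10,11); take (16,18); take (19,23); take (25,26).
Selected: (0,4) (7,9) (10,11) (16,18) (19,23) (25,26)

26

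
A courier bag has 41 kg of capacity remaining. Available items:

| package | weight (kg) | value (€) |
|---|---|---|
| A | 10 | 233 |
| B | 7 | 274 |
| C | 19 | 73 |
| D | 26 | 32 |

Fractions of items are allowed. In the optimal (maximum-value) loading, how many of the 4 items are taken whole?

3

Order: B (274/7=39.14) > A (233/10=23.30) > C (73/19=3.84) > D (32/26=1.23)
Fill: take B (7 @ 274) → take A (10 @ 233) → take C (19 @ 73) → take 5/26 of D → 6.15; 41/41 used.
3 item(s) taken whole; one partial (take 5/26 of D).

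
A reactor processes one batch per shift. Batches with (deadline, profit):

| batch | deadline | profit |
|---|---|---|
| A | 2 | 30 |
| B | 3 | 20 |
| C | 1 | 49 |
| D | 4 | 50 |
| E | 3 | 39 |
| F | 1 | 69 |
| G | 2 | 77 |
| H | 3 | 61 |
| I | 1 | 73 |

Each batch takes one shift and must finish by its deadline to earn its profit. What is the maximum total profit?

Take jobs in profit order; each goes to the latest open slot no later than its deadline.
By profit: G(d2,77), I(d1,73), F(d1,69), H(d3,61), D(d4,50), C(d1,49), E(d3,39), A(d2,30), B(d3,20)
G→slot 2; I→slot 1; F skipped; H→slot 3; D→slot 4; C skipped; E skipped; A skipped; B skipped.
Profit = 73 + 77 + 61 + 50 = 261

261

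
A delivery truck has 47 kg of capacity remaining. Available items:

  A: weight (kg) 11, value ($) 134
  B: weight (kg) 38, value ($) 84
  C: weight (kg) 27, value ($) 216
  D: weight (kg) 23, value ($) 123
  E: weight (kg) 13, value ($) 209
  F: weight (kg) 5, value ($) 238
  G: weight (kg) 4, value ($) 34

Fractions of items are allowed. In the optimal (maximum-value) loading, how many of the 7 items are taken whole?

4

Ratios (sorted): F 47.60, E 16.08, A 12.18, G 8.50, C 8.00, D 5.35, B 2.21
take F (5 @ 238); take E (13 @ 209); take A (11 @ 134); take G (4 @ 34); take 14/27 of C → 112.00. Capacity used 47/47.
4 item(s) taken whole; one partial (take 14/27 of C).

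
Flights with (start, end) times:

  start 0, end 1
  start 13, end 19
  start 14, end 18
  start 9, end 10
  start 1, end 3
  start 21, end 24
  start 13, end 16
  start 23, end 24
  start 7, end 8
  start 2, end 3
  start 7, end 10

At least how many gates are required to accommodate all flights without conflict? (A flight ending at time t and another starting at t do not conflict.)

3

The answer is the maximum number of intervals overlapping at any instant.
Events (time:±→running): 0:+→1 1:-→0 1:+→1 2:+→2 3:-→1 3:-→0 7:+→1 7:+→2 8:-→1 9:+→2 10:-→1 10:-→0 13:+→1 13:+→2 14:+→3 … peak 3.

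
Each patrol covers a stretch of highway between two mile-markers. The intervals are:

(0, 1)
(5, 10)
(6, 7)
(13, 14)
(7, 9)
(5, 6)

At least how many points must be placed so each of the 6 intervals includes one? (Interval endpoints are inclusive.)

4

Process intervals by earliest right end; each time one isn't hit yet, stab at its right endpoint.
By right end: [0,1]  [5,6]  [6,7]  [7,9]  [5,10]  [13,14]
[0,1] uncovered → point at 1; [5,6] uncovered → point at 6; [7,9] uncovered → point at 9; [13,14] uncovered → point at 14.
Points: 1, 6, 9, 14 (4 total).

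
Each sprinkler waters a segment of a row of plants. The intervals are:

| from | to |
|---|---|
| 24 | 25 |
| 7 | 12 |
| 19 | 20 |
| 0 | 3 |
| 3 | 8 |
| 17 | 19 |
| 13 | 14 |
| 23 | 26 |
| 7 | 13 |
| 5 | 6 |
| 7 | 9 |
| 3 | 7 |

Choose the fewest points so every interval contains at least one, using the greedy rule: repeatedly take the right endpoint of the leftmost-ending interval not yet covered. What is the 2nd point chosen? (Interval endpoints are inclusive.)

By right end: [0,3]  [5,6]  [3,7]  [3,8]  [7,9]  [7,12]  [7,13]  [13,14]  [17,19]  [19,20]  [24,25]  [23,26]
[0,3] uncovered → point at 3; [5,6] uncovered → point at 6; [7,9] uncovered → point at 9; [13,14] uncovered → point at 14; [17,19] uncovered → point at 19; [24,25] uncovered → point at 25.
Points: 3, 6, 9, 14, 19, 25 (6 total).

6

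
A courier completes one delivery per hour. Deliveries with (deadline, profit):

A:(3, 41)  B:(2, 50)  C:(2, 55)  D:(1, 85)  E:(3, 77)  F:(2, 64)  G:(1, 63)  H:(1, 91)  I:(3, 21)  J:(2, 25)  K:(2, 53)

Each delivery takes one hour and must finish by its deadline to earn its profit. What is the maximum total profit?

232

By profit: H(d1,91), D(d1,85), E(d3,77), F(d2,64), G(d1,63), C(d2,55), K(d2,53), B(d2,50), A(d3,41), J(d2,25), I(d3,21)
H→slot 1; D skipped; E→slot 3; F→slot 2; G skipped; C skipped; K skipped; B skipped; A skipped; J skipped; I skipped.
Profit = 91 + 64 + 77 = 232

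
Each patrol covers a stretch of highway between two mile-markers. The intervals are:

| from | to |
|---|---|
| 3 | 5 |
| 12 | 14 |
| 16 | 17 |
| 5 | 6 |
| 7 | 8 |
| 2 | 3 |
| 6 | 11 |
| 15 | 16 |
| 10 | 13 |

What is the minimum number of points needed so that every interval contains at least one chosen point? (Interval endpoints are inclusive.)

Process intervals by earliest right end; each time one isn't hit yet, stab at its right endpoint.
By right end: [2,3]  [3,5]  [5,6]  [7,8]  [6,11]  [10,13]  [12,14]  [15,16]  [16,17]
[2,3] uncovered → point at 3; [5,6] uncovered → point at 6; [7,8] uncovered → point at 8; [10,13] uncovered → point at 13; [15,16] uncovered → point at 16.
Points: 3, 6, 8, 13, 16 (5 total).

5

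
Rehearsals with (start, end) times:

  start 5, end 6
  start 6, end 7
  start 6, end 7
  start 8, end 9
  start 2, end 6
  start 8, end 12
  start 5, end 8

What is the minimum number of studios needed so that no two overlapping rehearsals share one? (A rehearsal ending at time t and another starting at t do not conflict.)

Events (time:±→running): 2:+→1 5:+→2 5:+→3 … peak 3.

3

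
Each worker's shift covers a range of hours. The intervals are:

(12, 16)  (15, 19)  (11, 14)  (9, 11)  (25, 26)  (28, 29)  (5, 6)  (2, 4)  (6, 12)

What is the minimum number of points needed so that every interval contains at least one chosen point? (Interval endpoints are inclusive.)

6

Sort by right endpoint; whenever an interval is uncovered, place a point at its right end.
Sorted: [2,4] [5,6] [9,11] [6,12] [11,14] [12,16] [15,19] [25,26] [28,29]
{[2,4]} hit by 4; {[5,6]} hit by 6; {[9,11],[6,12],[11,14]} hit by 11; {[12,16],[15,19]} hit by 16; {[25,26]} hit by 26; {[28,29]} hit by 29.
Points: 4, 6, 11, 16, 26, 29 (6 total).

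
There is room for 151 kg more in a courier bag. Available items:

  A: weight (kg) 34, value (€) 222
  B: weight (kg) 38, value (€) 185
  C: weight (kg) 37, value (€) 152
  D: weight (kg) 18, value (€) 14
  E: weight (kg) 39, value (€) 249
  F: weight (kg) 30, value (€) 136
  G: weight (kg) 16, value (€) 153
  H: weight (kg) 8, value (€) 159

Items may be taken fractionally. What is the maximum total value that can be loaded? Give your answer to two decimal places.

1040.53

Order: H (159/8=19.88) > G (153/16=9.56) > A (222/34=6.53) > E (249/39=6.38) > B (185/38=4.87) > F (136/30=4.53) > C (152/37=4.11) > D (14/18=0.78)
Fill: take H (8 @ 159) → take G (16 @ 153) → take A (34 @ 222) → take E (39 @ 249) → take B (38 @ 185) → take 16/30 of F → 72.53; 151/151 used.
Total value = 1040.53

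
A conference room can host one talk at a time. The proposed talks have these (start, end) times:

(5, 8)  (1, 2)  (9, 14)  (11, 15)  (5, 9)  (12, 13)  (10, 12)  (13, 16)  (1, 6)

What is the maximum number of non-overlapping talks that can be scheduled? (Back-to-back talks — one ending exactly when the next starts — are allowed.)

Greedy by earliest finish: after sorting by end time, pick each interval compatible with the last pick.
By end time: (1,2), (1,6), (5,8), (5,9), (10,12), (12,13), (9,14), (11,15), (13,16).
Pick (1,2); next start ≥ 2 → (5,8); next start ≥ 8 → (10,12); next start ≥ 12 → (12,13); next start ≥ 13 → (13,16).
Selected 5 talks.

5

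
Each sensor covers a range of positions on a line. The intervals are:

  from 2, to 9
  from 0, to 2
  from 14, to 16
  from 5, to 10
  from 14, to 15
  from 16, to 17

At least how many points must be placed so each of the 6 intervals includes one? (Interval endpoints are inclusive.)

Sorted: [0,2] [2,9] [5,10] [14,15] [14,16] [16,17]
{[0,2],[2,9]} hit by 2; {[5,10]} hit by 10; {[14,15],[14,16]} hit by 15; {[16,17]} hit by 17.
Points: 2, 10, 15, 17 (4 total).

4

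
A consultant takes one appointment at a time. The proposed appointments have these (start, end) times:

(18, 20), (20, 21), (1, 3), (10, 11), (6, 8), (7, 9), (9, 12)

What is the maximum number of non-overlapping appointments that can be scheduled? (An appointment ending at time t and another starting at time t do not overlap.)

5

Sorted by end: (1,3)  (6,8)  (7,9)  (10,11)  (9,12)  (18,20)  (20,21)
take (1,3); take (6,8); take (10,11); take (18,20); take (20,21).
Selected 5 appointments.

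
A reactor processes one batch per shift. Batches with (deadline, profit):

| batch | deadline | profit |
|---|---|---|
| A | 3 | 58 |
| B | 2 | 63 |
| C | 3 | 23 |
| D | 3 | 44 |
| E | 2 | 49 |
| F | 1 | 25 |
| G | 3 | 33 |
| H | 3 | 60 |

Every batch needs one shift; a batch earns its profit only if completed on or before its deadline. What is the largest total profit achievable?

Sort by profit descending; place each in the latest free slot ≤ its deadline.
Profit order: B=63 H=60 A=58 E=49 D=44 G=33 F=25 C=23
Assign: B→slot 2, H→slot 3, A→slot 1, E skipped, D skipped, G skipped, F skipped, C skipped.
Slots: [1:A] [2:B] [3:H]
Profit = 58 + 63 + 60 = 181

181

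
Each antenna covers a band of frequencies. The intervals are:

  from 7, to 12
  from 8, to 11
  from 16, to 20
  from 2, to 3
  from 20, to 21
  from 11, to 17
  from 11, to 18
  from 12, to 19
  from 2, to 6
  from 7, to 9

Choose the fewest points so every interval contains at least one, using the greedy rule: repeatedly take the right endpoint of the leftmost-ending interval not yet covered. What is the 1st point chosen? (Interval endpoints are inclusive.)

3

Sorted: [2,3] [2,6] [7,9] [8,11] [7,12] [11,17] [11,18] [12,19] [16,20] [20,21]
{[2,3],[2,6]} hit by 3; {[7,9],[8,11],[7,12]} hit by 9; {[11,17],[11,18],[12,19],[16,20]} hit by 17; {[20,21]} hit by 21.
Points: 3, 9, 17, 21 (4 total).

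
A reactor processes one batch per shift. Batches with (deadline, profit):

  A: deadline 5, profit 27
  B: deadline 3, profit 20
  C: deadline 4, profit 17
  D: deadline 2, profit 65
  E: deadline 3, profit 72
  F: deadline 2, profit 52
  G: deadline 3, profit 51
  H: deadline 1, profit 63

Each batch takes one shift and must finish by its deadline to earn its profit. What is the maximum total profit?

Take jobs in profit order; each goes to the latest open slot no later than its deadline.
By profit: E(d3,72), D(d2,65), H(d1,63), F(d2,52), G(d3,51), A(d5,27), B(d3,20), C(d4,17)
E→slot 3; D→slot 2; H→slot 1; F skipped; G skipped; A→slot 5; B skipped; C→slot 4.
Profit = 63 + 65 + 72 + 17 + 27 = 244

244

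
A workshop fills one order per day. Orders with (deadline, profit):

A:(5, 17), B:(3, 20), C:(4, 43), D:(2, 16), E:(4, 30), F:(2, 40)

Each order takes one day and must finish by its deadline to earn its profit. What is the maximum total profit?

150

Sort by profit descending; place each in the latest free slot ≤ its deadline.
By profit: C(d4,43), F(d2,40), E(d4,30), B(d3,20), A(d5,17), D(d2,16)
C→slot 4; F→slot 2; E→slot 3; B→slot 1; A→slot 5; D skipped.
Profit = 20 + 40 + 30 + 43 + 17 = 150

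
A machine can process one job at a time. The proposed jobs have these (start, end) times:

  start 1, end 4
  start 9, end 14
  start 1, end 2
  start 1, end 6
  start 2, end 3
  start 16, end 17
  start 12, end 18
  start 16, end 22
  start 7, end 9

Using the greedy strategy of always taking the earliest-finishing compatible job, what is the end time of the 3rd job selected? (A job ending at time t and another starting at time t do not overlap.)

Greedy by earliest finish: after sorting by end time, pick each interval compatible with the last pick.
By end time: (1,2), (2,3), (1,4), (1,6), (7,9), (9,14), (16,17), (12,18), (16,22).
Pick (1,2); next start ≥ 2 → (2,3); next start ≥ 3 → (7,9); next start ≥ 9 → (9,14); next start ≥ 14 → (16,17).
Selected: (1,2) (2,3) (7,9) (9,14) (16,17)

9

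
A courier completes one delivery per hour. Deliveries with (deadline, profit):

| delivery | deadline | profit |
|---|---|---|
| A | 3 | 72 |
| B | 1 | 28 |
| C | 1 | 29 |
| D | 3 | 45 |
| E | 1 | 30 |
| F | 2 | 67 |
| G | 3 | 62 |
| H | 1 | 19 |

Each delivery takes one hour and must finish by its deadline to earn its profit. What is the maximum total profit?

Take jobs in profit order; each goes to the latest open slot no later than its deadline.
Profit order: A=72 F=67 G=62 D=45 E=30 C=29 B=28 H=19
Assign: A→slot 3, F→slot 2, G→slot 1, D skipped, E skipped, C skipped, B skipped, H skipped.
Slots: [1:G] [2:F] [3:A]
Profit = 62 + 67 + 72 = 201

201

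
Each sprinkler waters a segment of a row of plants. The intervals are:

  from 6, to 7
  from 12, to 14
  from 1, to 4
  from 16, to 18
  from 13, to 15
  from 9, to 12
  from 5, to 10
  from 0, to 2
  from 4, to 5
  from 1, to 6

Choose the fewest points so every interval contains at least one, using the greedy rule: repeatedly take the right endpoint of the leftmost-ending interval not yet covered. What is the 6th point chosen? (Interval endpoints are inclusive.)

Sorted: [0,2] [1,4] [4,5] [1,6] [6,7] [5,10] [9,12] [12,14] [13,15] [16,18]
{[0,2],[1,4]} hit by 2; {[4,5],[1,6]} hit by 5; {[6,7],[5,10]} hit by 7; {[9,12],[12,14]} hit by 12; {[13,15]} hit by 15; {[16,18]} hit by 18.
Points: 2, 5, 7, 12, 15, 18 (6 total).

18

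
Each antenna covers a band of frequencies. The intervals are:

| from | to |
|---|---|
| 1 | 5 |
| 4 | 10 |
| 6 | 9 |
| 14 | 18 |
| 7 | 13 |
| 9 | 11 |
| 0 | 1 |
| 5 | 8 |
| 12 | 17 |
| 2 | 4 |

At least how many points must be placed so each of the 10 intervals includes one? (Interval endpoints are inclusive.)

Sort by right endpoint; whenever an interval is uncovered, place a point at its right end.
By right end: [0,1]  [2,4]  [1,5]  [5,8]  [6,9]  [4,10]  [9,11]  [7,13]  [12,17]  [14,18]
[0,1] uncovered → point at 1; [2,4] uncovered → point at 4; [5,8] uncovered → point at 8; [9,11] uncovered → point at 11; [12,17] uncovered → point at 17.
Points: 1, 4, 8, 11, 17 (5 total).

5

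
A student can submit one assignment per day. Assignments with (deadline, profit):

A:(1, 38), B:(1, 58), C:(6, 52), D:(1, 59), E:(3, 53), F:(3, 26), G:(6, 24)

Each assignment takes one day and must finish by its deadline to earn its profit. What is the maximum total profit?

214

By profit: D(d1,59), B(d1,58), E(d3,53), C(d6,52), A(d1,38), F(d3,26), G(d6,24)
D→slot 1; B skipped; E→slot 3; C→slot 6; A skipped; F→slot 2; G→slot 5.
Profit = 59 + 26 + 53 + 24 + 52 = 214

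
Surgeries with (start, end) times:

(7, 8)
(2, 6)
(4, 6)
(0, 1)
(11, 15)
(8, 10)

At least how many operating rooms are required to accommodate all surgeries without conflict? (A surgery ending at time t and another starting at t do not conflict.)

Count concurrent intervals with a sweep; the peak is the room count.
Events (time:±→running): 0:+→1 1:-→0 2:+→1 4:+→2 … peak 2.

2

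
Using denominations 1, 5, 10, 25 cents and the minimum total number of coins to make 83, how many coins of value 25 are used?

83 = 3×25 + 1×5 + 3×1
Count of 25: 3

3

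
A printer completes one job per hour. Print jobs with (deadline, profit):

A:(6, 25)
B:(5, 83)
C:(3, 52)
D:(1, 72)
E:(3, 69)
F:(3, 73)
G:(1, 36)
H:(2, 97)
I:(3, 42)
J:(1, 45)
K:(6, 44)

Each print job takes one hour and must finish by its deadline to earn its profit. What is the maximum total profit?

By profit: H(d2,97), B(d5,83), F(d3,73), D(d1,72), E(d3,69), C(d3,52), J(d1,45), K(d6,44), I(d3,42), G(d1,36), A(d6,25)
H→slot 2; B→slot 5; F→slot 3; D→slot 1; E skipped; C skipped; J skipped; K→slot 6; I skipped; G skipped; A→slot 4.
Profit = 72 + 97 + 73 + 25 + 83 + 44 = 394

394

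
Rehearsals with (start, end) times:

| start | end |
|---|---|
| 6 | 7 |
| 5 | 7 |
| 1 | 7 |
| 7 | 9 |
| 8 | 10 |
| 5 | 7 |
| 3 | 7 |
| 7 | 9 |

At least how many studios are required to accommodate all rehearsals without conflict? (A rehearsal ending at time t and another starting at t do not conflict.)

The answer is the maximum number of intervals overlapping at any instant.
Events (time:±→running): 1:+→1 3:+→2 5:+→3 5:+→4 6:+→5 … peak 5.

5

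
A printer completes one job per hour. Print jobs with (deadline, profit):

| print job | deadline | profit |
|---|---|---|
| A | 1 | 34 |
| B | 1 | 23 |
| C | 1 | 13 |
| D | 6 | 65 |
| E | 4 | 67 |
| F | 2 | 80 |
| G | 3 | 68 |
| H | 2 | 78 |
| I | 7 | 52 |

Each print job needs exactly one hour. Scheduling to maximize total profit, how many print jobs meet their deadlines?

6

Sort by profit descending; place each in the latest free slot ≤ its deadline.
Profit order: F=80 H=78 G=68 E=67 D=65 I=52 A=34 B=23 C=13
Assign: F→slot 2, H→slot 1, G→slot 3, E→slot 4, D→slot 6, I→slot 7, A skipped, B skipped, C skipped.
Slots: [1:H] [2:F] [3:G] [4:E] [6:D] [7:I]
6 of 9 scheduled.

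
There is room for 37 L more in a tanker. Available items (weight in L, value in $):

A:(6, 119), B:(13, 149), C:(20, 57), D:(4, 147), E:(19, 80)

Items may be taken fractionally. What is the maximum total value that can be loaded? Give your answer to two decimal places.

Greedy by value/weight ratio, highest first.
Order: D (147/4=36.75) > A (119/6=19.83) > B (149/13=11.46) > E (80/19=4.21) > C (57/20=2.85)
Fill: take D (4 @ 147) → take A (6 @ 119) → take B (13 @ 149) → take 14/19 of E → 58.95; 37/37 used.
Total value = 473.95

473.95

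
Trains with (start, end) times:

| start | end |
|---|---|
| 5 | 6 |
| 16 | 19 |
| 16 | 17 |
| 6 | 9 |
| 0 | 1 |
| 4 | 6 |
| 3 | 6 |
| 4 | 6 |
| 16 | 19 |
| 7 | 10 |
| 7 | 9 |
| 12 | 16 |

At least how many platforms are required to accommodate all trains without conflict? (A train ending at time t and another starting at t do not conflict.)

4

Count concurrent intervals with a sweep; the peak is the room count.
Events (time:±→running): 0:+→1 1:-→0 3:+→1 4:+→2 4:+→3 5:+→4 … peak 4.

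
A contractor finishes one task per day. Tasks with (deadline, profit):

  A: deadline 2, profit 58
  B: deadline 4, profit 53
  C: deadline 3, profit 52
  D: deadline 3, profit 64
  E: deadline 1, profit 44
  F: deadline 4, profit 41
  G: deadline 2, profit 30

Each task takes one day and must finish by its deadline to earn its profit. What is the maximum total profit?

227

By profit: D(d3,64), A(d2,58), B(d4,53), C(d3,52), E(d1,44), F(d4,41), G(d2,30)
D→slot 3; A→slot 2; B→slot 4; C→slot 1; E skipped; F skipped; G skipped.
Profit = 52 + 58 + 64 + 53 = 227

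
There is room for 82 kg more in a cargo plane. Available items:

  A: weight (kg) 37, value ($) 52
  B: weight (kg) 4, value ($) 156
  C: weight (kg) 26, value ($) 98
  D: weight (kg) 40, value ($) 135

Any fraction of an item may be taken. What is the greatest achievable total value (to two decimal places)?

Order: B (156/4=39.00) > C (98/26=3.77) > D (135/40=3.38) > A (52/37=1.41)
Fill: take B (4 @ 156) → take C (26 @ 98) → take D (40 @ 135) → take 12/37 of A → 16.86; 82/82 used.
Total value = 405.86

405.86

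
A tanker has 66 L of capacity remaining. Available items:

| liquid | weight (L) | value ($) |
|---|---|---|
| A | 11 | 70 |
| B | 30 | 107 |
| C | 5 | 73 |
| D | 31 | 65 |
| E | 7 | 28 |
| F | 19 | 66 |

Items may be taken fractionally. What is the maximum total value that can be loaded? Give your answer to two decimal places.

Sort by value per unit weight and fill in that order.
Order: C (73/5=14.60) > A (70/11=6.36) > E (28/7=4.00) > B (107/30=3.57) > F (66/19=3.47) > D (65/31=2.10)
Fill: take C (5 @ 73) → take A (11 @ 70) → take E (7 @ 28) → take B (30 @ 107) → take 13/19 of F → 45.16; 66/66 used.
Total value = 323.16

323.16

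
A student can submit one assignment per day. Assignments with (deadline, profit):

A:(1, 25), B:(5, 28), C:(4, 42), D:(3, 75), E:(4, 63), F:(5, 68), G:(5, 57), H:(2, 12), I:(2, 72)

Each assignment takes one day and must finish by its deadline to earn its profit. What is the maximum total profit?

Take jobs in profit order; each goes to the latest open slot no later than its deadline.
By profit: D(d3,75), I(d2,72), F(d5,68), E(d4,63), G(d5,57), C(d4,42), B(d5,28), A(d1,25), H(d2,12)
D→slot 3; I→slot 2; F→slot 5; E→slot 4; G→slot 1; C skipped; B skipped; A skipped; H skipped.
Profit = 57 + 72 + 75 + 63 + 68 = 335

335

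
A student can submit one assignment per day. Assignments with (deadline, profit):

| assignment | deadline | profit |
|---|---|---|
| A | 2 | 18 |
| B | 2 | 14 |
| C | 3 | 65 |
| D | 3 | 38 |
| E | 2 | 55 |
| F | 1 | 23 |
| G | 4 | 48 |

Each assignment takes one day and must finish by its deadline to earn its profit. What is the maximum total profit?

Profit order: C=65 E=55 G=48 D=38 F=23 A=18 B=14
Assign: C→slot 3, E→slot 2, G→slot 4, D→slot 1, F skipped, A skipped, B skipped.
Slots: [1:D] [2:E] [3:C] [4:G]
Profit = 38 + 55 + 65 + 48 = 206

206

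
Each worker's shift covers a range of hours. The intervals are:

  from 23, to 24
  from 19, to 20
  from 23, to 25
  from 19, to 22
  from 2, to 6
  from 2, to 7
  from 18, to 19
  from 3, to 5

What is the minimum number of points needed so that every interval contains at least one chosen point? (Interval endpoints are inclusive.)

3

By right end: [3,5]  [2,6]  [2,7]  [18,19]  [19,20]  [19,22]  [23,24]  [23,25]
[3,5] uncovered → point at 5; [18,19] uncovered → point at 19; [23,24] uncovered → point at 24.
Points: 5, 19, 24 (3 total).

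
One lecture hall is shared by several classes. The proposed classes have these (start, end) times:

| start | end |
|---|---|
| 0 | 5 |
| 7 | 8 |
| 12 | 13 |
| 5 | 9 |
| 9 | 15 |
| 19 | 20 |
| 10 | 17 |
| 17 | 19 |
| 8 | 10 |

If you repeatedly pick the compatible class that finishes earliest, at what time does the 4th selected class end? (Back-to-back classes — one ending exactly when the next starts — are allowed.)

13

Greedy by earliest finish: after sorting by end time, pick each interval compatible with the last pick.
By end time: (0,5), (7,8), (5,9), (8,10), (12,13), (9,15), (10,17), (17,19), (19,20).
Pick (0,5); next start ≥ 5 → (7,8); next start ≥ 8 → (8,10); next start ≥ 10 → (12,13); next start ≥ 13 → (17,19); next start ≥ 19 → (19,20).
Selected: (0,5) (7,8) (8,10) (12,13) (17,19) (19,20)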